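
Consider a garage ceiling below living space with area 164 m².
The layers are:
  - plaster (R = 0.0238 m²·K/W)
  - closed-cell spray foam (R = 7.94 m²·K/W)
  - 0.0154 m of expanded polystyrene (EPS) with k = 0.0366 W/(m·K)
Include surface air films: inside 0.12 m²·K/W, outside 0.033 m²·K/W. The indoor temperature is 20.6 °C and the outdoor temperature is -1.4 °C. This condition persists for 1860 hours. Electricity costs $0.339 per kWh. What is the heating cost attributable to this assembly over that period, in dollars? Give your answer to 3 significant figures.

0.0154/0.0366 = 0.4208
R_total = 0.12 + 0.0238 + 7.94 + 0.4208 + 0.033 = 8.538 m²·K/W
Q = 164 × (20.6 − (-1.4)) / 8.538 = 422.6 W
E = 422.6 W × 1860 h / 1000 = 786 kWh
Cost = 786 × 0.339 = $266.5

266 dollars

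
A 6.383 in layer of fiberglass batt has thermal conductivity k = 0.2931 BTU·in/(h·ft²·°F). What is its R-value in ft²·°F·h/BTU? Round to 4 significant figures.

R = L/k = 6.383/0.2931 = 21.778 ft²·°F·h/BTU

21.78 ft²·°F·h/BTU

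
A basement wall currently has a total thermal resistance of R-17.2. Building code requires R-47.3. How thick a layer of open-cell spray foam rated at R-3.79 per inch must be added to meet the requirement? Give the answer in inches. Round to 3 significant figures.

ΔR = 47.3 − 17.2 = 30.1 ft²·°F·h/BTU
L = ΔR / (R/in) = 30.1/3.79 = 7.942 in

7.94 in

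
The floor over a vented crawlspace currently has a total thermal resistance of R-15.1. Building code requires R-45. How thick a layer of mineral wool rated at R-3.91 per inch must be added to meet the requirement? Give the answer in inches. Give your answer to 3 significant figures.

ΔR = 45 − 15.1 = 29.9 ft²·°F·h/BTU
L = ΔR / (R/in) = 29.9/3.91 = 7.647 in

7.65 in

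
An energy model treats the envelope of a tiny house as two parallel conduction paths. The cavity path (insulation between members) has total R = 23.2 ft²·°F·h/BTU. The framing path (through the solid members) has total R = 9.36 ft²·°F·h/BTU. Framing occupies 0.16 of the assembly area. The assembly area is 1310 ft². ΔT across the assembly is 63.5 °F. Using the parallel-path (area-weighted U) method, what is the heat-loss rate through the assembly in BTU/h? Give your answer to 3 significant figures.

4430 BTU/h

U_eff = 0.84/23.2 + 0.16/9.36 = 0.03621 + 0.01709 = 0.0533
R_eff = 1/U_eff = 18.76 ft²·°F·h/BTU
Q = 1310 × 63.5 / 18.76 = 4434 BTU/h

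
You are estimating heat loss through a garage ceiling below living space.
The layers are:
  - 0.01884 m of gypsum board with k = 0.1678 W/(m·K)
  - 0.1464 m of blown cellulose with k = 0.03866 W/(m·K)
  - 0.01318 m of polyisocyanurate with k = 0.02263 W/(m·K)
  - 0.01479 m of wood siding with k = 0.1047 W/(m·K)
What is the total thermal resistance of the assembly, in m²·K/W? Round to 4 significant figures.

0.01884/0.1678 = 0.11228
0.1464/0.03866 = 3.7869
0.01318/0.02263 = 0.58241
0.01479/0.1047 = 0.14126
R_total = 0.11228 + 3.7869 + 0.58241 + 0.14126 = 4.6228 m²·K/W

4.623 m²·K/W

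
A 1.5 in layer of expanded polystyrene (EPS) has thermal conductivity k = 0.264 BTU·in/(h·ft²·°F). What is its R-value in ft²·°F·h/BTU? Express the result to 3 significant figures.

R = L/k = 1.5/0.264 = 5.682 ft²·°F·h/BTU

5.68 ft²·°F·h/BTU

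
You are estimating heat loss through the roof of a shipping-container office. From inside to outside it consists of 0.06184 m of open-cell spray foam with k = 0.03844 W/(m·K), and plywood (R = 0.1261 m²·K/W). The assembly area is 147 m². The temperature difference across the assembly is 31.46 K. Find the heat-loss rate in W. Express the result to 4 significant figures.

0.06184/0.03844 = 1.6087
R_total = 1.6087 + 0.1261 = 1.7348 m²·K/W
Q = A·ΔT/R = 147 × 31.46 / 1.7348 = 2665.7 W

2666 W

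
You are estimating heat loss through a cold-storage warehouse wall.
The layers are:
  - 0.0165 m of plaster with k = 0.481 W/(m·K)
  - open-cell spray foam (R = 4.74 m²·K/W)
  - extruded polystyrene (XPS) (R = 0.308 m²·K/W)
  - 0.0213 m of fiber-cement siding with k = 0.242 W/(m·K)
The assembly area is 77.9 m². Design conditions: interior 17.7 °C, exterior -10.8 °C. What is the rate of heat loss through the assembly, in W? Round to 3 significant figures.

0.0165/0.481 = 0.0343
0.0213/0.242 = 0.08802
R_total = 0.0343 + 4.74 + 0.308 + 0.08802 = 5.17 m²·K/W
Q = A·ΔT/R = 77.9 × (17.7 − (-10.8)) / 5.17 = 429.4 W

429 W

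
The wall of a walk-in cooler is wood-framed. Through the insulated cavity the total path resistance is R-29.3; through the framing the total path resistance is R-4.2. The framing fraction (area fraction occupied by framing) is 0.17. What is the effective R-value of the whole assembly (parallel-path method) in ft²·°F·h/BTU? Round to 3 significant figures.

U_eff = 0.83/29.3 + 0.17/4.2 = 0.02833 + 0.04048 = 0.0688
R_eff = 1/U_eff = 14.53 ft²·°F·h/BTU

14.5 ft²·°F·h/BTU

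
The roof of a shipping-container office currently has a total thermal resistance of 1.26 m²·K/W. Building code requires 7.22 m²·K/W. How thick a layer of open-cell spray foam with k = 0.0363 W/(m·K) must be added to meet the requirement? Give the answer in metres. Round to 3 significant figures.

ΔR = 7.22 − 1.26 = 5.96 m²·K/W
L = ΔR × k = 5.96 × 0.0363 = 0.2163 m

0.216 m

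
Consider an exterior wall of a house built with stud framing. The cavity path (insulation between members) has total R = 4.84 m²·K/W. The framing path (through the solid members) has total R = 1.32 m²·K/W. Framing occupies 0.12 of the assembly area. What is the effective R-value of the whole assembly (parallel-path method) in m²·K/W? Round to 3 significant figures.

U_eff = 0.88/4.84 + 0.12/1.32 = 0.1818 + 0.09091 = 0.2727
R_eff = 1/U_eff = 3.667 m²·K/W

3.67 m²·K/W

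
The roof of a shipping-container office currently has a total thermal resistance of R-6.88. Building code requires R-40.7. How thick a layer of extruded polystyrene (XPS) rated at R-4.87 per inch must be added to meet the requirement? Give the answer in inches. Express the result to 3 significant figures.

ΔR = 40.7 − 6.88 = 33.82 ft²·°F·h/BTU
L = ΔR / (R/in) = 33.82/4.87 = 6.945 in

6.94 in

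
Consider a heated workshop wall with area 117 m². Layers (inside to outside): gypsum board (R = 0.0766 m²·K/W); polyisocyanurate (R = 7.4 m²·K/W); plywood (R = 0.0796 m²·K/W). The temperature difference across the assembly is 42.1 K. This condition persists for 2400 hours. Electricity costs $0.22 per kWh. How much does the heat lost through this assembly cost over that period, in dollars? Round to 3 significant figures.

344 dollars

R_total = 0.0766 + 7.4 + 0.0796 = 7.556 m²·K/W
Q = 117 × 42.1 / 7.556 = 651.9 W
E = 651.9 W × 2400 h / 1000 = 1565 kWh
Cost = 1565 × 0.22 = $344.2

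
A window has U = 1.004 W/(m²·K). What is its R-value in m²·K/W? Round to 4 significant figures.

R = 1/U = 1/1.004 = 0.99602

0.9960 m²·K/W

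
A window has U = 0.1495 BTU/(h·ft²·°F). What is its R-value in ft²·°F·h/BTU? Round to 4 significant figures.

6.689 ft²·°F·h/BTU

R = 1/U = 1/0.1495 = 6.689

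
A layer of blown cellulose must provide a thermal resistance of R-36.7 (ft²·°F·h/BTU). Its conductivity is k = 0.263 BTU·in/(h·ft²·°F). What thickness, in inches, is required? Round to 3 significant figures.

9.65 in

L = R × k = 36.7 × 0.263 = 9.652 in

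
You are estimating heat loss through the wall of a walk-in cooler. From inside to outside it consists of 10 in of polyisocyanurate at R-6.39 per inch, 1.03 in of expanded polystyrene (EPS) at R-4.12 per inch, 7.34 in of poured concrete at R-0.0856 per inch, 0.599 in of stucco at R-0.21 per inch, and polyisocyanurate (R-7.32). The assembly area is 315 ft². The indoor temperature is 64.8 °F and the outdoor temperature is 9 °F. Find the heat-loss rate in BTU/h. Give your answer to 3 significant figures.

231 BTU/h

10 × 6.39 = 63.9
1.03 × 4.12 = 4.244
7.34 × 0.0856 = 0.6283
0.599 × 0.21 = 0.1258
R_total = 63.9 + 4.244 + 0.6283 + 0.1258 + 7.32 = 76.22 ft²·°F·h/BTU
Q = A·ΔT/R = 315 × (64.8 − 9) / 76.22 = 230.6 BTU/h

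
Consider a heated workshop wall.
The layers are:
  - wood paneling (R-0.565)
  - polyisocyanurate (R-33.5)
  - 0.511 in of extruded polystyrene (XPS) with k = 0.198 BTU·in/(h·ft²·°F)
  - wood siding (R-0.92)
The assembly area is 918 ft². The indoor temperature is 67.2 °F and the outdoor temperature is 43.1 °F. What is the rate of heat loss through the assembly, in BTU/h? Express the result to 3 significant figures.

589 BTU/h

0.511/0.198 = 2.581
R_total = 0.565 + 33.5 + 2.581 + 0.92 = 37.57 ft²·°F·h/BTU
Q = A·ΔT/R = 918 × (67.2 − 43.1) / 37.57 = 588.9 BTU/h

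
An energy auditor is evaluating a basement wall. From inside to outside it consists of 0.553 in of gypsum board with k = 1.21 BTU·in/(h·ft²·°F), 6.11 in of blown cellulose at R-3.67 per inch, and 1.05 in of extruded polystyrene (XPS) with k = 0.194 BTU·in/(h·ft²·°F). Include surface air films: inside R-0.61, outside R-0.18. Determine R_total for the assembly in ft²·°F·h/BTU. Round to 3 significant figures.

29.1 ft²·°F·h/BTU

0.553/1.21 = 0.457
6.11 × 3.67 = 22.42
1.05/0.194 = 5.412
R_total = 0.61 + 0.457 + 22.42 + 5.412 + 0.18 = 29.08 ft²·°F·h/BTU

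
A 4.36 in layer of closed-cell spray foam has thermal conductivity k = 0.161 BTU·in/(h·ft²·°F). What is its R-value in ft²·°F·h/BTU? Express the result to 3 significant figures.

R = L/k = 4.36/0.161 = 27.08 ft²·°F·h/BTU

27.1 ft²·°F·h/BTU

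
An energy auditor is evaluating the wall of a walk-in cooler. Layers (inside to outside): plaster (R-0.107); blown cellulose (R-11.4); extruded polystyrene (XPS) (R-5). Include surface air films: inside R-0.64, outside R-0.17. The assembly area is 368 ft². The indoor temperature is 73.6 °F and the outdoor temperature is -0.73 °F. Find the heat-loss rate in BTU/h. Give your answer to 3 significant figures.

1580 BTU/h

R_total = 0.64 + 0.107 + 11.4 + 5 + 0.17 = 17.32 ft²·°F·h/BTU
Q = A·ΔT/R = 368 × (73.6 − (-0.73)) / 17.32 = 1580 BTU/h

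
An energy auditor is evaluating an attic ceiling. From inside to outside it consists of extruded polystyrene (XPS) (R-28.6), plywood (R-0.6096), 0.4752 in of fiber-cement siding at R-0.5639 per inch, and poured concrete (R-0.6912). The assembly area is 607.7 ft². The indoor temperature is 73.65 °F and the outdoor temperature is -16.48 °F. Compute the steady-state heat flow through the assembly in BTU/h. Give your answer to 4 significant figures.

1816 BTU/h

0.4752 × 0.5639 = 0.26797
R_total = 28.6 + 0.6096 + 0.26797 + 0.6912 = 30.169 ft²·°F·h/BTU
Q = A·ΔT/R = 607.7 × (73.65 − (-16.48)) / 30.169 = 1815.5 BTU/h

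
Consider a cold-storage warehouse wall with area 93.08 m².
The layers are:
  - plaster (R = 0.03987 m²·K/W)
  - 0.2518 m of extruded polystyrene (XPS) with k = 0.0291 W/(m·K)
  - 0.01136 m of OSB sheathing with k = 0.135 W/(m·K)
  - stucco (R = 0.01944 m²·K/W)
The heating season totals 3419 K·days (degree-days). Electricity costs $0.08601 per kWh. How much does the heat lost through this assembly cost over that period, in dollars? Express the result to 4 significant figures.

74.68 dollars

0.2518/0.0291 = 8.6529
0.01136/0.135 = 0.084148
R_total = 0.03987 + 8.6529 + 0.084148 + 0.01944 = 8.7964 m²·K/W
E = A × HDD × 24 / R / 1000 = 93.08 × 3419 × 24 / 8.7964 / 1000 = 868.29 kWh
Cost = 868.29 × 0.08601 = $74.681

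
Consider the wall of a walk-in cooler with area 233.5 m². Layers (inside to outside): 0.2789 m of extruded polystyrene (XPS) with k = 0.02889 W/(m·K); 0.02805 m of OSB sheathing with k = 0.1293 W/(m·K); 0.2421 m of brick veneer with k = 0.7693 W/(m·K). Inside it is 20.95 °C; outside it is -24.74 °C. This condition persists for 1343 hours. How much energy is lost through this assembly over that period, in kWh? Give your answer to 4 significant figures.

1407 kWh

0.2789/0.02889 = 9.6539
0.02805/0.1293 = 0.21694
0.2421/0.7693 = 0.3147
R_total = 9.6539 + 0.21694 + 0.3147 = 10.185 m²·K/W
Q = 233.5 × (20.95 − (-24.74)) / 10.185 = 1047.4 W
E = 1047.4 W × 1343 h / 1000 = 1406.7 kWh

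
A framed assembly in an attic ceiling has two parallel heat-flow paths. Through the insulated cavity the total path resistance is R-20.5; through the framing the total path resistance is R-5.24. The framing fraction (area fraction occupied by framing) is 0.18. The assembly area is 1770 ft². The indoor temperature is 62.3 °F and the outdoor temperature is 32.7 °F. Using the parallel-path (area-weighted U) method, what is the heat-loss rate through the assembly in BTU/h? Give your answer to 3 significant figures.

U_eff = 0.82/20.5 + 0.18/5.24 = 0.04 + 0.03435 = 0.07435
R_eff = 1/U_eff = 13.45 ft²·°F·h/BTU
Q = 1770 × (62.3 − 32.7) / 13.45 = 3895 BTU/h

3900 BTU/h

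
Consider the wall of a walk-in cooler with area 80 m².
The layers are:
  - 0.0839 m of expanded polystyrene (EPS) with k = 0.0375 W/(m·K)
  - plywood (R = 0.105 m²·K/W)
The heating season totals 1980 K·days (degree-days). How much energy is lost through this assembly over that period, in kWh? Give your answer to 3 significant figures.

1620 kWh

0.0839/0.0375 = 2.237
R_total = 2.237 + 0.105 = 2.342 m²·K/W
E = A × HDD × 24 / R / 1000 = 80 × 1980 × 24 / 2.342 / 1000 = 1623 kWh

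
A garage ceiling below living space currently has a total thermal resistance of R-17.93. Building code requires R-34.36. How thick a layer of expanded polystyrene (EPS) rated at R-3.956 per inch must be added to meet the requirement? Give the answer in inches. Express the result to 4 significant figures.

ΔR = 34.36 − 17.93 = 16.43 ft²·°F·h/BTU
L = ΔR / (R/in) = 16.43/3.956 = 4.1532 in

4.153 in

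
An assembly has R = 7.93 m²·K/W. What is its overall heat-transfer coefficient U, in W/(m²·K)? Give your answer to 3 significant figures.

U = 1/R = 1/7.93 = 0.1261

0.126 W/(m²·K)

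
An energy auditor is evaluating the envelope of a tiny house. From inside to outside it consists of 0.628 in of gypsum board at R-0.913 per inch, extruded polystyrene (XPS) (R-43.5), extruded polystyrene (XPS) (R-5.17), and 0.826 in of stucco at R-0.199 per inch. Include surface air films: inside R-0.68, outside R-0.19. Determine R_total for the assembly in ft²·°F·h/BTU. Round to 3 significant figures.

0.628 × 0.913 = 0.5734
0.826 × 0.199 = 0.1644
R_total = 0.68 + 0.5734 + 43.5 + 5.17 + 0.1644 + 0.19 = 50.28 ft²·°F·h/BTU

50.3 ft²·°F·h/BTU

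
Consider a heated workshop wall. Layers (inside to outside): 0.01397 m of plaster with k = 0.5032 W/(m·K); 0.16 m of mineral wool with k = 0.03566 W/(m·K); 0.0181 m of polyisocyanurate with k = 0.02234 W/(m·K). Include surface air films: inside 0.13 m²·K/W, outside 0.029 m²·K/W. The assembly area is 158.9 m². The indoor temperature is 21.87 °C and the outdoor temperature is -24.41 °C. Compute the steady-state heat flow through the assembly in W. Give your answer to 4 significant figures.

1341 W

0.01397/0.5032 = 0.027762
0.16/0.03566 = 4.4868
0.0181/0.02234 = 0.81021
R_total = 0.13 + 0.027762 + 4.4868 + 0.81021 + 0.029 = 5.4838 m²·K/W
Q = A·ΔT/R = 158.9 × (21.87 − (-24.41)) / 5.4838 = 1341 W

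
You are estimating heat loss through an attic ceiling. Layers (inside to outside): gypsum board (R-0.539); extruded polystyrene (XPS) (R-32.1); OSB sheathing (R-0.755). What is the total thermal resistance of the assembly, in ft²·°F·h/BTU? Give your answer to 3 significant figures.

33.4 ft²·°F·h/BTU

R_total = 0.539 + 32.1 + 0.755 = 33.39 ft²·°F·h/BTU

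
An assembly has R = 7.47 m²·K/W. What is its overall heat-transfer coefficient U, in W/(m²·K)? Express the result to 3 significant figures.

0.134 W/(m²·K)

U = 1/R = 1/7.47 = 0.1339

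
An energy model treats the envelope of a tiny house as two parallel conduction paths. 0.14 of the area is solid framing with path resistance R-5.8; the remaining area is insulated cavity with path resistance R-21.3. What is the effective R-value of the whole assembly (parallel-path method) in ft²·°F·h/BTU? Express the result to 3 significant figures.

15.5 ft²·°F·h/BTU

U_eff = 0.86/21.3 + 0.14/5.8 = 0.04038 + 0.02414 = 0.06451
R_eff = 1/U_eff = 15.5 ft²·°F·h/BTU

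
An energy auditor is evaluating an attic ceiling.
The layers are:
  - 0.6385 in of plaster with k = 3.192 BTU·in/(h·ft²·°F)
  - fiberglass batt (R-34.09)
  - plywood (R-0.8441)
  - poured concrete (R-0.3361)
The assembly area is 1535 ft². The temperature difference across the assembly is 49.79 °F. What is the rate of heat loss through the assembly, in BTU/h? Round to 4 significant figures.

2155 BTU/h

0.6385/3.192 = 0.20003
R_total = 0.20003 + 34.09 + 0.8441 + 0.3361 = 35.47 ft²·°F·h/BTU
Q = A·ΔT/R = 1535 × 49.79 / 35.47 = 2154.7 BTU/h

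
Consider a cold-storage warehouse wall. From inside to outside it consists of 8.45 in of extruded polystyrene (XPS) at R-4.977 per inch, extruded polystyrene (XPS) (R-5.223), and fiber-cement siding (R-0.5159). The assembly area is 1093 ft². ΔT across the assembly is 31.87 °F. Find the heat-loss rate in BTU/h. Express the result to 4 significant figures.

8.45 × 4.977 = 42.056
R_total = 42.056 + 5.223 + 0.5159 = 47.795 ft²·°F·h/BTU
Q = A·ΔT/R = 1093 × 31.87 / 47.795 = 728.83 BTU/h

728.8 BTU/h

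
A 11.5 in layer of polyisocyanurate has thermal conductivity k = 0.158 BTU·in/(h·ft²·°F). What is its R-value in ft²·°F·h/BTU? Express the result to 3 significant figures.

72.8 ft²·°F·h/BTU

R = L/k = 11.5/0.158 = 72.78 ft²·°F·h/BTU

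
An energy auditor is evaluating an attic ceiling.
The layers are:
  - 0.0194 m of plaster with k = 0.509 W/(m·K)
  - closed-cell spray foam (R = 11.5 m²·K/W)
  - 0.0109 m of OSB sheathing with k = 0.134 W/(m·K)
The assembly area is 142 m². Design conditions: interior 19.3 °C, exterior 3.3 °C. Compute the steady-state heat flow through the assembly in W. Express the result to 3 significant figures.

0.0194/0.509 = 0.03811
0.0109/0.134 = 0.08134
R_total = 0.03811 + 11.5 + 0.08134 = 11.62 m²·K/W
Q = A·ΔT/R = 142 × (19.3 − 3.3) / 11.62 = 195.5 W

196 W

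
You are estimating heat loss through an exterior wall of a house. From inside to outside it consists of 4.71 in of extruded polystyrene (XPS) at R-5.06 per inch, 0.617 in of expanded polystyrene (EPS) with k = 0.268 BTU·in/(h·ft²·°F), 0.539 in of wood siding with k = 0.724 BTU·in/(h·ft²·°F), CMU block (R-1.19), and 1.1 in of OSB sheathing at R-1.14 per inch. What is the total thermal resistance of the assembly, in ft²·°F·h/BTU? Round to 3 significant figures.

4.71 × 5.06 = 23.83
0.617/0.268 = 2.302
0.539/0.724 = 0.7445
1.1 × 1.14 = 1.254
R_total = 23.83 + 2.302 + 0.7445 + 1.19 + 1.254 = 29.32 ft²·°F·h/BTU

29.3 ft²·°F·h/BTU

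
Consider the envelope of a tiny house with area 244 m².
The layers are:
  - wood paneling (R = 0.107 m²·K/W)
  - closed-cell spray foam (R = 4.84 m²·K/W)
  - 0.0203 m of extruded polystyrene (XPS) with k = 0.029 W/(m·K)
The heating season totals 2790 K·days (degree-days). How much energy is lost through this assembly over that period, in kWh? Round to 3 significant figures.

2890 kWh

0.0203/0.029 = 0.7
R_total = 0.107 + 4.84 + 0.7 = 5.647 m²·K/W
E = A × HDD × 24 / R / 1000 = 244 × 2790 × 24 / 5.647 / 1000 = 2893 kWh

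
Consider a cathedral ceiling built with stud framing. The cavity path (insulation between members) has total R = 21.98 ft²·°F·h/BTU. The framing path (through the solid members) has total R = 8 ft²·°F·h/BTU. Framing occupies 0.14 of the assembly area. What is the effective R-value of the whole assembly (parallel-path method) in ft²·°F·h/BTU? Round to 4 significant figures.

U_eff = 0.86/21.98 + 0.14/8 = 0.039126 + 0.0175 = 0.056626
R_eff = 1/U_eff = 17.66 ft²·°F·h/BTU

17.66 ft²·°F·h/BTU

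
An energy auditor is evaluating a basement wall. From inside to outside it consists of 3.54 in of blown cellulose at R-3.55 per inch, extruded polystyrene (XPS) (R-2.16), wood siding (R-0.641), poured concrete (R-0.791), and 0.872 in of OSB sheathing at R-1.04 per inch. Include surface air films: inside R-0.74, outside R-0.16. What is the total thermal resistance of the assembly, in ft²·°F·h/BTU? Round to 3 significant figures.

3.54 × 3.55 = 12.57
0.872 × 1.04 = 0.9069
R_total = 0.74 + 12.57 + 2.16 + 0.641 + 0.791 + 0.9069 + 0.16 = 17.97 ft²·°F·h/BTU

18.0 ft²·°F·h/BTU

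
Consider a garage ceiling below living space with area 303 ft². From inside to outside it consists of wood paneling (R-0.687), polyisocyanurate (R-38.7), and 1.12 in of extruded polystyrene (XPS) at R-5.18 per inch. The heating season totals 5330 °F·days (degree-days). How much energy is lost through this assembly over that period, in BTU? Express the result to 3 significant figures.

858000 BTU

1.12 × 5.18 = 5.802
R_total = 0.687 + 38.7 + 5.802 = 45.19 ft²·°F·h/BTU
E = A × HDD × 24 / R = 303 × 5330 × 24 / 45.19 = 857700 BTU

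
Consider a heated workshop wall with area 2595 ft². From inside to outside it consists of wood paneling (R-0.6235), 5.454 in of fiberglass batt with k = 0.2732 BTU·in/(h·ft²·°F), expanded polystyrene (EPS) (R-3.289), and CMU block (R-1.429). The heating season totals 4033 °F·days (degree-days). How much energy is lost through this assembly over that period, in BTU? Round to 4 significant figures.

5.454/0.2732 = 19.963
R_total = 0.6235 + 19.963 + 3.289 + 1.429 = 25.305 ft²·°F·h/BTU
E = A × HDD × 24 / R = 2595 × 4033 × 24 / 25.305 = 9926000 BTU

9926000 BTU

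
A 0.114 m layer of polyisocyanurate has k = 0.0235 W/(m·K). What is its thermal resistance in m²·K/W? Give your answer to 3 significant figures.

4.85 m²·K/W

R = L/k = 0.114/0.0235 = 4.851 m²·K/W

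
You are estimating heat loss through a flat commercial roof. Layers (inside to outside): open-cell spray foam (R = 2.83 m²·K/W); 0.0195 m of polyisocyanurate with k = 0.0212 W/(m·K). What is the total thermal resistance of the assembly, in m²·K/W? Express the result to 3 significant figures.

3.75 m²·K/W

0.0195/0.0212 = 0.9198
R_total = 2.83 + 0.9198 = 3.75 m²·K/W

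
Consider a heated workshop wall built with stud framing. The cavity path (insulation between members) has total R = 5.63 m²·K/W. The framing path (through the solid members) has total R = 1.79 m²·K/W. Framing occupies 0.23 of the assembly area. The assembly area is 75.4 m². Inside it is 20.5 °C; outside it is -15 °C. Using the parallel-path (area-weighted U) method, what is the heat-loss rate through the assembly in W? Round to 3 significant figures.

U_eff = 0.77/5.63 + 0.23/1.79 = 0.1368 + 0.1285 = 0.2653
R_eff = 1/U_eff = 3.77 m²·K/W
Q = 75.4 × (20.5 − (-15)) / 3.77 = 710 W

710 W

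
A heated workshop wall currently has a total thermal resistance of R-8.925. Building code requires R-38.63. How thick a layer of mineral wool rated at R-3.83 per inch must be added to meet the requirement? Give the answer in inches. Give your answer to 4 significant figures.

7.756 in

ΔR = 38.63 − 8.925 = 29.705 ft²·°F·h/BTU
L = ΔR / (R/in) = 29.705/3.83 = 7.7559 in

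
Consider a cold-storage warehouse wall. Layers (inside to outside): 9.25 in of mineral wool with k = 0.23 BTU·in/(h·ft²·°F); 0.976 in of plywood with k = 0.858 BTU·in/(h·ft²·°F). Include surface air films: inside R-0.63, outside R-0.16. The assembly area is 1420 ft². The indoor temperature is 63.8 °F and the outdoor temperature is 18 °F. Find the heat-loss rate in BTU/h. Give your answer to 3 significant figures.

9.25/0.23 = 40.22
0.976/0.858 = 1.138
R_total = 0.63 + 40.22 + 1.138 + 0.16 = 42.14 ft²·°F·h/BTU
Q = A·ΔT/R = 1420 × (63.8 − 18) / 42.14 = 1543 BTU/h

1540 BTU/h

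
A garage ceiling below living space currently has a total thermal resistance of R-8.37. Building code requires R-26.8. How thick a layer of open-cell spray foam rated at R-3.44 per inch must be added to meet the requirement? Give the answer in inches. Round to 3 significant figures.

ΔR = 26.8 − 8.37 = 18.43 ft²·°F·h/BTU
L = ΔR / (R/in) = 18.43/3.44 = 5.358 in

5.36 in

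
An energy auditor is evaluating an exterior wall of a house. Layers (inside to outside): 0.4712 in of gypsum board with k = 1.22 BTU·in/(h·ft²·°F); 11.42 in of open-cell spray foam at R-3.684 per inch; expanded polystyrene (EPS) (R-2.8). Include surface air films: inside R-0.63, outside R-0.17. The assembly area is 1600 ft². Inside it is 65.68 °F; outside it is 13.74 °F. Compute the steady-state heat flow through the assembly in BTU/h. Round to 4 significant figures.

1804 BTU/h

0.4712/1.22 = 0.38623
11.42 × 3.684 = 42.071
R_total = 0.63 + 0.38623 + 42.071 + 2.8 + 0.17 = 46.058 ft²·°F·h/BTU
Q = A·ΔT/R = 1600 × (65.68 − 13.74) / 46.058 = 1804.4 BTU/h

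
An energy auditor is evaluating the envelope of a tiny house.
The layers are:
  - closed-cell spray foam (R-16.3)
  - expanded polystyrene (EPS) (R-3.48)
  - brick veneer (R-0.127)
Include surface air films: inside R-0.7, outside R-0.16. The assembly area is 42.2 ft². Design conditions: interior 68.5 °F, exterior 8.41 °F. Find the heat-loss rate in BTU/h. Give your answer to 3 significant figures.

122 BTU/h

R_total = 0.7 + 16.3 + 3.48 + 0.127 + 0.16 = 20.77 ft²·°F·h/BTU
Q = A·ΔT/R = 42.2 × (68.5 − 8.41) / 20.77 = 122.1 BTU/h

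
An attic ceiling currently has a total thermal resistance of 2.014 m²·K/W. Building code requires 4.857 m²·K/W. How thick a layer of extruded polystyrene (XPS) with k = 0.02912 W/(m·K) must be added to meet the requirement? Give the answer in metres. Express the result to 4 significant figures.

ΔR = 4.857 − 2.014 = 2.843 m²·K/W
L = ΔR × k = 2.843 × 0.02912 = 0.082788 m

0.08279 m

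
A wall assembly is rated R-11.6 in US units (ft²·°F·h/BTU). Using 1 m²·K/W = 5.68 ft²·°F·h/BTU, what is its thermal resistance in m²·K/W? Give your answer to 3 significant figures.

R_SI = 11.6/5.68 = 2.042

2.04 m²·K/W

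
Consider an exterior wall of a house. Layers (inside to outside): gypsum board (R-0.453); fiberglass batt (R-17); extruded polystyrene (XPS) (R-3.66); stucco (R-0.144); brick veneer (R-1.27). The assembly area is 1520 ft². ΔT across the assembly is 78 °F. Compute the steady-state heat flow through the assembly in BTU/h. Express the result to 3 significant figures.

R_total = 0.453 + 17 + 3.66 + 0.144 + 1.27 = 22.53 ft²·°F·h/BTU
Q = A·ΔT/R = 1520 × 78 / 22.53 = 5263 BTU/h

5260 BTU/h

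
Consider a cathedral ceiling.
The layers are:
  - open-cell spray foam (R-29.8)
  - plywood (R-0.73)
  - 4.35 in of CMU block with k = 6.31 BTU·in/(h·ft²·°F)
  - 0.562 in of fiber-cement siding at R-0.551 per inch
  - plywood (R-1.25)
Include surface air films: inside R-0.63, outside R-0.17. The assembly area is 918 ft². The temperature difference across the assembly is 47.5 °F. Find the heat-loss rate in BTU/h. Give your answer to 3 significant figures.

1300 BTU/h

4.35/6.31 = 0.6894
0.562 × 0.551 = 0.3097
R_total = 0.63 + 29.8 + 0.73 + 0.6894 + 0.3097 + 1.25 + 0.17 = 33.58 ft²·°F·h/BTU
Q = A·ΔT/R = 918 × 47.5 / 33.58 = 1299 BTU/h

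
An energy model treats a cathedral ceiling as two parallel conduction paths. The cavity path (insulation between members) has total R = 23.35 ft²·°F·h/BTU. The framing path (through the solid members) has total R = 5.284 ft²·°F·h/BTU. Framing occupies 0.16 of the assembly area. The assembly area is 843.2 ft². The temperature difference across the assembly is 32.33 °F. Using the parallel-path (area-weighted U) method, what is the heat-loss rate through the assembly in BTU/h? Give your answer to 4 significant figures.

1806 BTU/h

U_eff = 0.84/23.35 + 0.16/5.284 = 0.035974 + 0.03028 = 0.066254
R_eff = 1/U_eff = 15.093 ft²·°F·h/BTU
Q = 843.2 × 32.33 / 15.093 = 1806.1 BTU/h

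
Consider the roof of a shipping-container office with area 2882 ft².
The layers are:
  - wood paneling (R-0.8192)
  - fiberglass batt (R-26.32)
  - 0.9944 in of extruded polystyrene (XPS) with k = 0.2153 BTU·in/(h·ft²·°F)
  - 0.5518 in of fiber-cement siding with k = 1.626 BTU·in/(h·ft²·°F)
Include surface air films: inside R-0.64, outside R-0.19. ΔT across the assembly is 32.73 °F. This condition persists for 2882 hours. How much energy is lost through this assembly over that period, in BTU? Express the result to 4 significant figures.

0.9944/0.2153 = 4.6187
0.5518/1.626 = 0.33936
R_total = 0.64 + 0.8192 + 26.32 + 4.6187 + 0.33936 + 0.19 = 32.927 ft²·°F·h/BTU
Q = 2882 × 32.73 / 32.927 = 2864.7 BTU/h
E = 2864.7 × 2882 = 8256200 BTU

8256000 BTU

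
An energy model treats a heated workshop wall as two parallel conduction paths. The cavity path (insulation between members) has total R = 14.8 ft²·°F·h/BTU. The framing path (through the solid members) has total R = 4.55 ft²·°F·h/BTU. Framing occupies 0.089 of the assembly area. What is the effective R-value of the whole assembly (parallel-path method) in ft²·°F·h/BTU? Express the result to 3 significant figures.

12.3 ft²·°F·h/BTU

U_eff = 0.911/14.8 + 0.089/4.55 = 0.06155 + 0.01956 = 0.08111
R_eff = 1/U_eff = 12.33 ft²·°F·h/BTU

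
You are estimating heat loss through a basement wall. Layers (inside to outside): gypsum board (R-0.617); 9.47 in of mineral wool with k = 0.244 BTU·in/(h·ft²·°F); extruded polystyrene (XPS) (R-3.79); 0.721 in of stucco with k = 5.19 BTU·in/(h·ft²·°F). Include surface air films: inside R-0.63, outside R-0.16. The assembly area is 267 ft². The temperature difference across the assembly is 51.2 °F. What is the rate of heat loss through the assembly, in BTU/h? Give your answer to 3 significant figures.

9.47/0.244 = 38.81
0.721/5.19 = 0.1389
R_total = 0.63 + 0.617 + 38.81 + 3.79 + 0.1389 + 0.16 = 44.15 ft²·°F·h/BTU
Q = A·ΔT/R = 267 × 51.2 / 44.15 = 309.7 BTU/h

310 BTU/h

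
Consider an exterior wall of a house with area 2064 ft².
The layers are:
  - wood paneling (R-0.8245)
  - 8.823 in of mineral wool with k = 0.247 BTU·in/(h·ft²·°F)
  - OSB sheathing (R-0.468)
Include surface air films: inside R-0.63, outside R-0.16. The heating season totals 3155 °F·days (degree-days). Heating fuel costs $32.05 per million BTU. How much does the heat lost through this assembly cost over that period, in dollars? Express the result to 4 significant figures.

132.5 dollars

8.823/0.247 = 35.721
R_total = 0.63 + 0.8245 + 35.721 + 0.468 + 0.16 = 37.803 ft²·°F·h/BTU
E = A × HDD × 24 / R = 2064 × 3155 × 24 / 37.803 = 4134200 BTU
Cost = 4134200/10⁶ × 32.05 = $132.5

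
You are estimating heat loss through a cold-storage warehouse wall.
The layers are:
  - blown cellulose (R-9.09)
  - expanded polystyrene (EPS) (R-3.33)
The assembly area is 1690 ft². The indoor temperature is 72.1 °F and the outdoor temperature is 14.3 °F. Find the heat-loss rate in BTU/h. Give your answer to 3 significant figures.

7860 BTU/h

R_total = 9.09 + 3.33 = 12.42 ft²·°F·h/BTU
Q = A·ΔT/R = 1690 × (72.1 − 14.3) / 12.42 = 7865 BTU/h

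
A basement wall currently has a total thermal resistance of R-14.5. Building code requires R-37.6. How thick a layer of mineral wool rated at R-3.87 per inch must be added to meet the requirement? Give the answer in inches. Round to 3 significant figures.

5.97 in

ΔR = 37.6 − 14.5 = 23.1 ft²·°F·h/BTU
L = ΔR / (R/in) = 23.1/3.87 = 5.969 in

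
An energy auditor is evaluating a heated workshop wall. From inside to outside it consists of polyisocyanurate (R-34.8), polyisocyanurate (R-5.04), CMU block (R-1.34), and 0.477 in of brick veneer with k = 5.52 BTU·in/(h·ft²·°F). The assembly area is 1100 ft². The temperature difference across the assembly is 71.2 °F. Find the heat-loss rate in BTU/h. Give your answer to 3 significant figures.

1900 BTU/h

0.477/5.52 = 0.08641
R_total = 34.8 + 5.04 + 1.34 + 0.08641 = 41.27 ft²·°F·h/BTU
Q = A·ΔT/R = 1100 × 71.2 / 41.27 = 1898 BTU/h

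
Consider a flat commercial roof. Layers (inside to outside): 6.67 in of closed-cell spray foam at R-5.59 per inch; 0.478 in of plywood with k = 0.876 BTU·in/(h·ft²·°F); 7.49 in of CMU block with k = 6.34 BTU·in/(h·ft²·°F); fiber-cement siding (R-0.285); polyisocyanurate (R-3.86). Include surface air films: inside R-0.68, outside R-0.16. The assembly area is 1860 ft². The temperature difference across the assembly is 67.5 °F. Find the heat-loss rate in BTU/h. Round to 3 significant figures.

6.67 × 5.59 = 37.29
0.478/0.876 = 0.5457
7.49/6.34 = 1.181
R_total = 0.68 + 37.29 + 0.5457 + 1.181 + 0.285 + 3.86 + 0.16 = 44 ft²·°F·h/BTU
Q = A·ΔT/R = 1860 × 67.5 / 44 = 2854 BTU/h

2850 BTU/h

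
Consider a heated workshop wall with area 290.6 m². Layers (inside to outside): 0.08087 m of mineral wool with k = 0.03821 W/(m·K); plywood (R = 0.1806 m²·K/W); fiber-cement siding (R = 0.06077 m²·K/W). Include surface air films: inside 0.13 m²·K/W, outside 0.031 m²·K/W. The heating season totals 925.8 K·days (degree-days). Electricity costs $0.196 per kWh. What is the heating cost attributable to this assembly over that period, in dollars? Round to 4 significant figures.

502.4 dollars

0.08087/0.03821 = 2.1165
R_total = 0.13 + 2.1165 + 0.1806 + 0.06077 + 0.031 = 2.5188 m²·K/W
E = A × HDD × 24 / R / 1000 = 290.6 × 925.8 × 24 / 2.5188 / 1000 = 2563.5 kWh
Cost = 2563.5 × 0.196 = $502.44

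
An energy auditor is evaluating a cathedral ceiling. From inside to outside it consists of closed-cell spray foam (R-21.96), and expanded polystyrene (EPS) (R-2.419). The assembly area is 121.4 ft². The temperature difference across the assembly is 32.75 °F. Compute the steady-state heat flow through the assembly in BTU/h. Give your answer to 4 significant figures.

163.1 BTU/h

R_total = 21.96 + 2.419 = 24.379 ft²·°F·h/BTU
Q = A·ΔT/R = 121.4 × 32.75 / 24.379 = 163.09 BTU/h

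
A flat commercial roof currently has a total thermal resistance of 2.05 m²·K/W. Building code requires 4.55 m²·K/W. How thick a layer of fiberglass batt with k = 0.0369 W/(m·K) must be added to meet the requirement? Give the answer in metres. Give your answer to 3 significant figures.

ΔR = 4.55 − 2.05 = 2.5 m²·K/W
L = ΔR × k = 2.5 × 0.0369 = 0.09225 m

0.0922 m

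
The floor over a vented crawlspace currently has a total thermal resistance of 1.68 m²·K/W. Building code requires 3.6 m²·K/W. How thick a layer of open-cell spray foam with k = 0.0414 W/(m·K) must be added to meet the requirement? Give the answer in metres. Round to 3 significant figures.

ΔR = 3.6 − 1.68 = 1.92 m²·K/W
L = ΔR × k = 1.92 × 0.0414 = 0.07949 m

0.0795 m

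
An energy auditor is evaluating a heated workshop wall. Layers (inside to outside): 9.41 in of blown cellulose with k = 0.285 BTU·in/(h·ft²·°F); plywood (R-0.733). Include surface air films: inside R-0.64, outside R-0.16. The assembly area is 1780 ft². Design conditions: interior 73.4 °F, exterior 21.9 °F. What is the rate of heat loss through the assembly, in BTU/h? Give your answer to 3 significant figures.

9.41/0.285 = 33.02
R_total = 0.64 + 33.02 + 0.733 + 0.16 = 34.55 ft²·°F·h/BTU
Q = A·ΔT/R = 1780 × (73.4 − 21.9) / 34.55 = 2653 BTU/h

2650 BTU/h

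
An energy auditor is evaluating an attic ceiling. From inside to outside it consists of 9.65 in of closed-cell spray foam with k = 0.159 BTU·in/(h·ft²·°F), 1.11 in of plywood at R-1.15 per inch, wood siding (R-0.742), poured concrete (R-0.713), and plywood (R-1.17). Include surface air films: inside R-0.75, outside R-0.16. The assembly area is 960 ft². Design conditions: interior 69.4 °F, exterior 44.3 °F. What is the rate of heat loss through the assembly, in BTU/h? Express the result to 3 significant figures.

368 BTU/h

9.65/0.159 = 60.69
1.11 × 1.15 = 1.276
R_total = 0.75 + 60.69 + 1.276 + 0.742 + 0.713 + 1.17 + 0.16 = 65.5 ft²·°F·h/BTU
Q = A·ΔT/R = 960 × (69.4 − 44.3) / 65.5 = 367.9 BTU/h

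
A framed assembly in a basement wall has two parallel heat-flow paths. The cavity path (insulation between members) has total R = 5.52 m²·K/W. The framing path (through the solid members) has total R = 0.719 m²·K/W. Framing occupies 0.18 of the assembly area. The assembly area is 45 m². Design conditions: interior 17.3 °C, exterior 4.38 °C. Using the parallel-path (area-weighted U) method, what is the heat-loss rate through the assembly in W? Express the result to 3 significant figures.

232 W

U_eff = 0.82/5.52 + 0.18/0.719 = 0.1486 + 0.2503 = 0.3989
R_eff = 1/U_eff = 2.507 m²·K/W
Q = 45 × (17.3 − 4.38) / 2.507 = 231.9 W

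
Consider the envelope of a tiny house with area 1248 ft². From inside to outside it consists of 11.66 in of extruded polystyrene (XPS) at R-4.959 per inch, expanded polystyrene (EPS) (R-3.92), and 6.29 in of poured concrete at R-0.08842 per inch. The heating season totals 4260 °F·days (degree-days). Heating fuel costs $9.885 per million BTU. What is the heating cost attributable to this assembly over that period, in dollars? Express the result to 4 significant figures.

11.66 × 4.959 = 57.822
6.29 × 0.08842 = 0.55616
R_total = 57.822 + 3.92 + 0.55616 = 62.298 ft²·°F·h/BTU
E = A × HDD × 24 / R = 1248 × 4260 × 24 / 62.298 = 2048100 BTU
Cost = 2048100/10⁶ × 9.885 = $20.246

20.25 dollars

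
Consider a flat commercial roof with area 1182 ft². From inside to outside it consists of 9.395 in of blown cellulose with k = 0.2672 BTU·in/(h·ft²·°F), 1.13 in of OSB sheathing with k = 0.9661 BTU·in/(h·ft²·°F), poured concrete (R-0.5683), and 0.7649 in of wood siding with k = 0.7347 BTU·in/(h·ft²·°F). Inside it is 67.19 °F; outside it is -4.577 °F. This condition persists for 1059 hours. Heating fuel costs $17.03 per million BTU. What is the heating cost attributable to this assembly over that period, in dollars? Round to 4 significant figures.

40.32 dollars

9.395/0.2672 = 35.161
1.13/0.9661 = 1.1697
0.7649/0.7347 = 1.0411
R_total = 35.161 + 1.1697 + 0.5683 + 1.0411 = 37.94 ft²·°F·h/BTU
Q = 1182 × (67.19 − (-4.577)) / 37.94 = 2235.9 BTU/h
E = 2235.9 × 1059 = 2367800 BTU
Cost = 2367800/10⁶ × 17.03 = $40.323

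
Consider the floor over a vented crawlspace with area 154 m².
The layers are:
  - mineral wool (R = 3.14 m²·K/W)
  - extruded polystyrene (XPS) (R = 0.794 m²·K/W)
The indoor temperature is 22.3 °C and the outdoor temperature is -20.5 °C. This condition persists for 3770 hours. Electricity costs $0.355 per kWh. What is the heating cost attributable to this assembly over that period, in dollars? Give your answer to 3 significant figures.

2240 dollars

R_total = 3.14 + 0.794 = 3.934 m²·K/W
Q = 154 × (22.3 − (-20.5)) / 3.934 = 1675 W
E = 1675 W × 3770 h / 1000 = 6316 kWh
Cost = 6316 × 0.355 = $2242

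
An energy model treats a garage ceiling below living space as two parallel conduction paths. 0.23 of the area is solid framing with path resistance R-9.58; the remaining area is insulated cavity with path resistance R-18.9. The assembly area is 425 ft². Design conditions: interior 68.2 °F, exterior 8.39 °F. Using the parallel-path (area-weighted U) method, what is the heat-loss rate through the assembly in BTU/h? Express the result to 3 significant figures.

1650 BTU/h

U_eff = 0.77/18.9 + 0.23/9.58 = 0.04074 + 0.02401 = 0.06475
R_eff = 1/U_eff = 15.44 ft²·°F·h/BTU
Q = 425 × (68.2 − 8.39) / 15.44 = 1646 BTU/h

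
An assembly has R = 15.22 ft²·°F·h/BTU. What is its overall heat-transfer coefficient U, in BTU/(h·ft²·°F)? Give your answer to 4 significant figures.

U = 1/R = 1/15.22 = 0.065703

0.06570 BTU/(h·ft²·°F)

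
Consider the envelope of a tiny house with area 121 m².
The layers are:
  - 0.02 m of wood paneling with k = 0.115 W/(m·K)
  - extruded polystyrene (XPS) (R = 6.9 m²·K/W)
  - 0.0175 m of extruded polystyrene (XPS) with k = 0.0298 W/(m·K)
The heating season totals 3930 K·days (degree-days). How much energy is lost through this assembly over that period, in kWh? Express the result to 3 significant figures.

1490 kWh

0.02/0.115 = 0.1739
0.0175/0.0298 = 0.5872
R_total = 0.1739 + 6.9 + 0.5872 = 7.661 m²·K/W
E = A × HDD × 24 / R / 1000 = 121 × 3930 × 24 / 7.661 / 1000 = 1490 kWh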